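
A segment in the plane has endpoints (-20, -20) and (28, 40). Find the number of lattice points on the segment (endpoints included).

The number of lattice points on a segment between lattice points is gcd(|Δx|,|Δy|) + 1 = gcd(48,60) + 1 = 12 + 1 = 13.

13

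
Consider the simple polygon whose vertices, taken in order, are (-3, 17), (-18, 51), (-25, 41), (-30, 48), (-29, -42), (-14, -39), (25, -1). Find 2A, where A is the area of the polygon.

5326

The shoelace formula gives twice the area as |[(-3)·51 − (-18)·17] + [(-18)·41 − (-25)·51] + [(-25)·48 − (-30)·41] + [(-30)·(-42) − (-29)·48] + [(-29)·(-39) − (-14)·(-42)] + [(-14)·(-1) − 25·(-39)] + [25·17 − (-3)·(-1)]| = 5326, so the area is 2663.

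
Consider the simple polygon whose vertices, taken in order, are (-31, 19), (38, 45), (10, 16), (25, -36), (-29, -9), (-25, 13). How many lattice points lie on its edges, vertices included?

38

The number of boundary lattice points is Σ gcd(|Δx|,|Δy|) = gcd(69,26) + gcd(28,29) + gcd(15,52) + gcd(54,27) + gcd(4,22) + gcd(6,6) = 1+1+1+27+2+6 = 38.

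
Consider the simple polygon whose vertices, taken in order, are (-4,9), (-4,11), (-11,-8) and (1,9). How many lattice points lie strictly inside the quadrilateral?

46

The shoelace formula gives twice the area as |[(-4)·11 − (-4)·9] + [(-4)·(-8) − (-11)·11] + [(-11)·9 − 1·(-8)] + [1·9 − (-4)·9]| = 99, so the area is 49.5.
Along each edge there are gcd(|Δx|,|Δy|)+1 lattice points, so counting each shared vertex once the boundary has gcd(0,2) + gcd(7,19) + gcd(12,17) + gcd(5,0) = 2+1+1+5 = 9.
Pick's theorem gives I = A − B/2 + 1 = 49.5 − 9/2 + 1 = 46.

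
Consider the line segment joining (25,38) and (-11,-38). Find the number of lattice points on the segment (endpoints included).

The number of lattice points on a segment between lattice points is gcd(|Δx|,|Δy|) + 1 = gcd(36,76) + 1 = 4 + 1 = 5.

5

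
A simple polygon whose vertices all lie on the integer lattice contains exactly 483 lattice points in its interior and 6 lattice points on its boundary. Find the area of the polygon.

485

By Pick's theorem, A = I + B/2 − 1 = 483 + 6/2 − 1 = 485.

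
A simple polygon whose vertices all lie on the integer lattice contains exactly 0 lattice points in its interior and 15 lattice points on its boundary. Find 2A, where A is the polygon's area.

13

Pick's theorem states A = I + B/2 − 1, so A = 0 + 15/2 − 1 = 13/2.
Hence 2A = 13.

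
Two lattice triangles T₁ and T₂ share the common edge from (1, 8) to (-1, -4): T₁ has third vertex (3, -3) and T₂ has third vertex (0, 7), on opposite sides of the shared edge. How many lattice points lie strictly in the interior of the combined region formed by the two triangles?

27

The union is the simple quadrilateral with vertices (1, 8), (3, -3), (-1, -4), (0, 7) in order.
The shoelace formula gives twice the area as |(1·(-3) − 3·8) + (3·(-4) − (-1)·(-3)) + ((-1)·7 − 0·(-4)) + (0·8 − 1·7)| = 56, so the area is 28.
The number of boundary lattice points is Σ gcd(|Δx|,|Δy|) = gcd(2,11) + gcd(4,1) + gcd(1,11) + gcd(1,1) = 1+1+1+1 = 4.
By Pick's theorem I = A − B/2 + 1 = 28 − 4/2 + 1 = 27.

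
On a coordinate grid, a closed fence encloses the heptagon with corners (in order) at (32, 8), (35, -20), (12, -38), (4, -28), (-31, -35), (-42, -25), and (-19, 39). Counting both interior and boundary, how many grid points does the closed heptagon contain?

3713

The shoelace formula gives twice the area as |(32·(-20) − 35·8) + (35·(-38) − 12·(-20)) + (12·(-28) − 4·(-38)) + (4·(-35) − (-31)·(-28)) + ((-31)·(-25) − (-42)·(-35)) + ((-42)·39 − (-19)·(-25)) + ((-19)·8 − 32·39)| = 7410, so the area is 3705.
Summing gcd(|Δx|,|Δy|) over the edges gives the boundary count: gcd(3,28) + gcd(23,18) + gcd(8,10) + gcd(35,7) + gcd(11,10) + gcd(23,64) + gcd(51,31) = 1+1+2+7+1+1+1 = 14.
Pick's theorem gives I = A − B/2 + 1 = 3705 − 14/2 + 1 = 3699, so the closed region contains I + B = 3699 + 14 = 3713 lattice points.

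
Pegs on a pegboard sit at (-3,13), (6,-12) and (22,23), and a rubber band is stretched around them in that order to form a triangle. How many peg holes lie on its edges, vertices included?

Along each edge there are gcd(|Δx|,|Δy|)+1 lattice points, so counting each shared vertex once the boundary has gcd(9,25) + gcd(16,35) + gcd(25,10) = 1+1+5 = 7.

7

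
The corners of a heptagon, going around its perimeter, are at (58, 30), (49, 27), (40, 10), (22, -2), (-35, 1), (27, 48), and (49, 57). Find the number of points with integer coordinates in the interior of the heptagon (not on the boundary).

2588

The shoelace formula gives twice the area as |(58·27 − 49·30) + (49·10 − 40·27) + (40·(-2) − 22·10) + (22·1 − (-35)·(-2)) + ((-35)·48 − 27·1) + (27·57 − 49·48) + (49·30 − 58·57)| = 5198, so the area is 2599.
Along each edge there are gcd(|Δx|,|Δy|)+1 lattice points, so counting each shared vertex once the boundary has gcd(9,3) + gcd(9,17) + gcd(18,12) + gcd(57,3) + gcd(62,47) + gcd(22,9) + gcd(9,27) = 3+1+6+3+1+1+9 = 24.
By Pick's theorem A = I + B/2 − 1, so I = 2599 − 24/2 + 1 = 2588.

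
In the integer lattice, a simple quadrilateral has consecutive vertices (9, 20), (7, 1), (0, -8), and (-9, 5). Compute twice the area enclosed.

484

By the shoelace formula, twice the signed area is |(9·1 − 7·20) + (7·(-8) − 0·1) + (0·5 − (-9)·(-8)) + ((-9)·20 − 9·5)| = 484, so the area is 242.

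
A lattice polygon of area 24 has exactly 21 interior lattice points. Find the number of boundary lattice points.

Pick's theorem gives A = I + B/2 − 1, so B = 2(A − I + 1) = 2(24 − 21 + 1) = 8.

8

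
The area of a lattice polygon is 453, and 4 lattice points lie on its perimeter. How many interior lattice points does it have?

452

From Pick's theorem, I = A − B/2 + 1 = 453 − 4/2 + 1 = 452.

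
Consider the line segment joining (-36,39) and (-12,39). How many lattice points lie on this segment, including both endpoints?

25

The number of lattice points on a segment between lattice points is gcd(|Δx|,|Δy|) + 1 = gcd(24,0) + 1 = 24 + 1 = 25.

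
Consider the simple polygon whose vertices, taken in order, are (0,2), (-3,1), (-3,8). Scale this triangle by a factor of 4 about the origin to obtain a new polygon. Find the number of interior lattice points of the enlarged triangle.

The shoelace formula gives twice the area as |[0·1 − (-3)·2] + [(-3)·8 − (-3)·1] + [(-3)·2 − 0·8]| = 21, so the area is 10.5.
Summing gcd(|Δx|,|Δy|) over the edges gives the boundary count: gcd(3,1) + gcd(0,7) + gcd(3,6) = 1+7+3 = 11.
Scaling by 4 multiplies the area by 4² = 16 (so the new area is 168) and multiplies the boundary lattice-point count by 4, giving 44.
By Pick's theorem, the interior count of the dilated polygon is 168 − 44/2 + 1 = 147.

147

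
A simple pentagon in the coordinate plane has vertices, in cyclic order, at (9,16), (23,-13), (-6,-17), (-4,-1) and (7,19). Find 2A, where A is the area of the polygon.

1144

The shoelace formula gives twice the area as |[9·(-13) − 23·16] + [23·(-17) − (-6)·(-13)] + [(-6)·(-1) − (-4)·(-17)] + [(-4)·19 − 7·(-1)] + [7·16 − 9·19]| = 1144, so the area is 572.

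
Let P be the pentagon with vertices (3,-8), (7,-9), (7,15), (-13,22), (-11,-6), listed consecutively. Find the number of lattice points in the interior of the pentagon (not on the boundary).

472

The shoelace formula gives twice the area as |(3·(-9) − 7·(-8)) + (7·15 − 7·(-9)) + (7·22 − (-13)·15) + ((-13)·(-6) − (-11)·22) + ((-11)·(-8) − 3·(-6))| = 972, so the area is 486.
Along each edge there are gcd(|Δx|,|Δy|)+1 lattice points, so counting each shared vertex once the boundary has gcd(4,1) + gcd(0,24) + gcd(20,7) + gcd(2,28) + gcd(14,2) = 1+24+1+2+2 = 30.
By Pick's theorem A = I + B/2 − 1, so I = 486 − 30/2 + 1 = 472.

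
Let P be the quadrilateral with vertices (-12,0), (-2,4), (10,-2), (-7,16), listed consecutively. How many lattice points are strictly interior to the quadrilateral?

123

Using the shoelace formula, 2A = |((-12)·4 − (-2)·0) + ((-2)·(-2) − 10·4) + (10·16 − (-7)·(-2)) + ((-7)·0 − (-12)·16)| = 254, so the area is 127.
Summing gcd(|Δx|,|Δy|) over the edges gives the boundary count: gcd(10,4) + gcd(12,6) + gcd(17,18) + gcd(5,16) = 2+6+1+1 = 10.
Pick's theorem gives I = A − B/2 + 1 = 127 − 10/2 + 1 = 123.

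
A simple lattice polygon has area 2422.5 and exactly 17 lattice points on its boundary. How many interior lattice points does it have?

2415

Pick's theorem A = I + B/2 − 1 rearranges to I = A − B/2 + 1 = 2422.5 − 17/2 + 1 = 2415.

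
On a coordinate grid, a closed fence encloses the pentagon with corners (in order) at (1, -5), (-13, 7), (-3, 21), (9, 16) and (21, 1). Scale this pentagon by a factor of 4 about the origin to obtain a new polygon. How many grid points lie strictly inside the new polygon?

7821

By the shoelace formula, twice the signed area is |(1·7 − (-13)·(-5)) + ((-13)·21 − (-3)·7) + ((-3)·16 − 9·21) + (9·1 − 21·16) + (21·(-5) − 1·1)| = 980, so the area is 490.
The number of boundary lattice points is Σ gcd(|Δx|,|Δy|) = gcd(14,12) + gcd(10,14) + gcd(12,5) + gcd(12,15) + gcd(20,6) = 2+2+1+3+2 = 10.
Scaling by 4 multiplies the area by 4² = 16 (so the new area is 7840) and multiplies the boundary lattice-point count by 4, giving 40.
By Pick's theorem, the interior count of the dilated polygon is 7840 − 40/2 + 1 = 7821.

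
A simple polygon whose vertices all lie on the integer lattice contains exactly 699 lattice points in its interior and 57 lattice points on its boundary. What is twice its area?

1453

Pick's theorem states A = I + B/2 − 1, so A = 699 + 57/2 − 1 = 1453/2.
Hence 2A = 1453.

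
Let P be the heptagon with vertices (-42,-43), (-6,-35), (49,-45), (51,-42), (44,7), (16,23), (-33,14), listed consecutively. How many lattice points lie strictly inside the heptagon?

4753

The shoelace formula gives twice the area as |[(-42)·(-35) − (-6)·(-43)] + [(-6)·(-45) − 49·(-35)] + [49·(-42) − 51·(-45)] + [51·7 − 44·(-42)] + [44·23 − 16·7] + [16·14 − (-33)·23] + [(-33)·(-43) − (-42)·14]| = 9529, so the area is 9529/2.
Along each edge there are gcd(|Δx|,|Δy|)+1 lattice points, so counting each shared vertex once the boundary has gcd(36,8) + gcd(55,10) + gcd(2,3) + gcd(7,49) + gcd(28,16) + gcd(49,9) + gcd(9,57) = 4+5+1+7+4+1+3 = 25.
By Pick's theorem A = I + B/2 − 1, so I = 9529/2 − 25/2 + 1 = 4753.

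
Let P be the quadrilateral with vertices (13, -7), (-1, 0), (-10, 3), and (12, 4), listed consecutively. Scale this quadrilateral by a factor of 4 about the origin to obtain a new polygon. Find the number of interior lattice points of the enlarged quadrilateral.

By the shoelace formula, twice the signed area is |[13·0 − (-1)·(-7)] + [(-1)·3 − (-10)·0] + [(-10)·4 − 12·3] + [12·(-7) − 13·4]| = 222, so the area is 111.
Summing gcd(|Δx|,|Δy|) over the edges gives the boundary count: gcd(14,7) + gcd(9,3) + gcd(22,1) + gcd(1,11) = 7+3+1+1 = 12.
Scaling by 4 multiplies the area by 4² = 16 (so the new area is 1776) and multiplies the boundary lattice-point count by 4, giving 48.
By Pick's theorem, the interior count of the dilated polygon is 1776 − 48/2 + 1 = 1753.

1753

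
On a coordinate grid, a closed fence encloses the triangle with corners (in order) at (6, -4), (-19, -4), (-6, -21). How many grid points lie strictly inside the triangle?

200

Using the shoelace formula, 2A = |(6·(-4) − (-19)·(-4)) + ((-19)·(-21) − (-6)·(-4)) + ((-6)·(-4) − 6·(-21))| = 425, so the area is 212.5.
Summing gcd(|Δx|,|Δy|) over the edges gives the boundary count: gcd(25,0) + gcd(13,17) + gcd(12,17) = 25+1+1 = 27.
Pick's theorem gives I = A − B/2 + 1 = 212.5 − 27/2 + 1 = 200.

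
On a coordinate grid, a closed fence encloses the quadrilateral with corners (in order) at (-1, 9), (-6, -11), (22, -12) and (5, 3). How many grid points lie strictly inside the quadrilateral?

271

The shoelace formula gives twice the area as |[(-1)·(-11) − (-6)·9] + [(-6)·(-12) − 22·(-11)] + [22·3 − 5·(-12)] + [5·9 − (-1)·3]| = 553, so the area is 553/2.
The number of boundary lattice points is Σ gcd(|Δx|,|Δy|) = gcd(5,20) + gcd(28,1) + gcd(17,15) + gcd(6,6) = 5+1+1+6 = 13.
Pick's theorem gives I = A − B/2 + 1 = 553/2 − 13/2 + 1 = 271.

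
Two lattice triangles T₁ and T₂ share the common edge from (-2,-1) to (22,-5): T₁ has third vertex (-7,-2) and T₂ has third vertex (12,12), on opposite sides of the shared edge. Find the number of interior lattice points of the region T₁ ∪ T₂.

205

The union is the simple quadrilateral with vertices (-2,-1), (-7,-2), (22,-5), (12,12) in order.
Using the shoelace formula, 2A = |((-2)·(-2) − (-7)·(-1)) + ((-7)·(-5) − 22·(-2)) + (22·12 − 12·(-5)) + (12·(-1) − (-2)·12)| = 412, so the area is 206.
Along each edge there are gcd(|Δx|,|Δy|)+1 lattice points, so counting each shared vertex once the boundary has gcd(5,1) + gcd(29,3) + gcd(10,17) + gcd(14,13) = 1+1+1+1 = 4.
By Pick's theorem I = A − B/2 + 1 = 206 − 4/2 + 1 = 205.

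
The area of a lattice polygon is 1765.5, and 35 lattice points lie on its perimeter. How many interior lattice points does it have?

Pick's theorem A = I + B/2 − 1 rearranges to I = A − B/2 + 1 = 1765.5 − 35/2 + 1 = 1749.

1749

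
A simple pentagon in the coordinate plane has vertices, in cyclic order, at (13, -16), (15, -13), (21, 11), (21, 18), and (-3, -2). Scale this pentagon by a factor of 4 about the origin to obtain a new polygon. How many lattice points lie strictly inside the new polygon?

5897

Using the shoelace formula, 2A = |(13·(-13) − 15·(-16)) + (15·11 − 21·(-13)) + (21·18 − 21·11) + (21·(-2) − (-3)·18) + ((-3)·(-16) − 13·(-2))| = 742, so the area is 371.
Summing gcd(|Δx|,|Δy|) over the edges gives the boundary count: gcd(2,3) + gcd(6,24) + gcd(0,7) + gcd(24,20) + gcd(16,14) = 1+6+7+4+2 = 20.
Scaling by 4 multiplies the area by 4² = 16 (so the new area is 5936) and multiplies the boundary lattice-point count by 4, giving 80.
By Pick's theorem, the interior count of the dilated polygon is 5936 − 80/2 + 1 = 5897.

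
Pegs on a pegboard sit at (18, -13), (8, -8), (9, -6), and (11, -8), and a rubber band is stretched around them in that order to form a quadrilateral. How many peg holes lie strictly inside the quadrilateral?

7

Using the shoelace formula, 2A = |[18·(-8) − 8·(-13)] + [8·(-6) − 9·(-8)] + [9·(-8) − 11·(-6)] + [11·(-13) − 18·(-8)]| = 21, so the area is 10.5.
Along each edge there are gcd(|Δx|,|Δy|)+1 lattice points, so counting each shared vertex once the boundary has gcd(10,5) + gcd(1,2) + gcd(2,2) + gcd(7,5) = 5+1+2+1 = 9.
Pick's theorem gives I = A − B/2 + 1 = 10.5 − 9/2 + 1 = 7.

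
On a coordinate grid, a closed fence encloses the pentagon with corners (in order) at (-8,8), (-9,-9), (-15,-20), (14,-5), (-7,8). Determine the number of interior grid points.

By the shoelace formula, twice the signed area is |[(-8)·(-9) − (-9)·8] + [(-9)·(-20) − (-15)·(-9)] + [(-15)·(-5) − 14·(-20)] + [14·8 − (-7)·(-5)] + [(-7)·8 − (-8)·8]| = 629, so the area is 314.5.
Along each edge there are gcd(|Δx|,|Δy|)+1 lattice points, so counting each shared vertex once the boundary has gcd(1,17) + gcd(6,11) + gcd(29,15) + gcd(21,13) + gcd(1,0) = 1+1+1+1+1 = 5.
Pick's theorem gives I = A − B/2 + 1 = 314.5 − 5/2 + 1 = 313.

313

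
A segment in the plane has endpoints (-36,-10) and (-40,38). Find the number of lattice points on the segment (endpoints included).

The number of lattice points on a segment between lattice points is gcd(|Δx|,|Δy|) + 1 = gcd(4,48) + 1 = 4 + 1 = 5.

5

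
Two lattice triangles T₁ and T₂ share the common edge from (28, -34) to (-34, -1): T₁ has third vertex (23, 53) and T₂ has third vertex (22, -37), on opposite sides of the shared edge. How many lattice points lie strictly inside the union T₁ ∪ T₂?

The union is the simple quadrilateral with vertices (28, -34), (23, 53), (-34, -1), (22, -37) in order.
By the shoelace formula, twice the signed area is |[28·53 − 23·(-34)] + [23·(-1) − (-34)·53] + [(-34)·(-37) − 22·(-1)] + [22·(-34) − 28·(-37)]| = 5613, so the area is 2806.5.
Summing gcd(|Δx|,|Δy|) over the edges gives the boundary count: gcd(5,87) + gcd(57,54) + gcd(56,36) + gcd(6,3) = 1+3+4+3 = 11.
By Pick's theorem I = A − B/2 + 1 = 2806.5 − 11/2 + 1 = 2802.

2802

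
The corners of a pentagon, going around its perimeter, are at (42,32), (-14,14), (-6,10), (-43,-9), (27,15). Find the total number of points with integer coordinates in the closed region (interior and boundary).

654

The shoelace formula gives twice the area as |[42·14 − (-14)·32] + [(-14)·10 − (-6)·14] + [(-6)·(-9) − (-43)·10] + [(-43)·15 − 27·(-9)] + [27·32 − 42·15]| = 1296, so the area is 648.
Along each edge there are gcd(|Δx|,|Δy|)+1 lattice points, so counting each shared vertex once the boundary has gcd(56,18) + gcd(8,4) + gcd(37,19) + gcd(70,24) + gcd(15,17) = 2+4+1+2+1 = 10.
Pick's theorem gives I = A − B/2 + 1 = 648 − 10/2 + 1 = 644, so the closed region contains I + B = 644 + 10 = 654 lattice points.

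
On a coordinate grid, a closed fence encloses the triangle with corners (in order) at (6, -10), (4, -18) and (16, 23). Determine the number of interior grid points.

6

By the shoelace formula, twice the signed area is |(6·(-18) − 4·(-10)) + (4·23 − 16·(-18)) + (16·(-10) − 6·23)| = 14, so the area is 7.
The number of boundary lattice points is Σ gcd(|Δx|,|Δy|) = gcd(2,8) + gcd(12,41) + gcd(10,33) = 2+1+1 = 4.
By Pick's theorem A = I + B/2 − 1, so I = 7 − 4/2 + 1 = 6.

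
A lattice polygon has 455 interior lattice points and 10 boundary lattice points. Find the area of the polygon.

By Pick's theorem, A = I + B/2 − 1 = 455 + 10/2 − 1 = 459.

459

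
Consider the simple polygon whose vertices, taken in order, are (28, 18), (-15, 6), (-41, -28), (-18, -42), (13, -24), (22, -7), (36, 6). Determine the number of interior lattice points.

The shoelace formula gives twice the area as |(28·6 − (-15)·18) + ((-15)·(-28) − (-41)·6) + ((-41)·(-42) − (-18)·(-28)) + ((-18)·(-24) − 13·(-42)) + (13·(-7) − 22·(-24)) + (22·6 − 36·(-7)) + (36·18 − 28·6)| = 4601, so the area is 4601/2.
Summing gcd(|Δx|,|Δy|) over the edges gives the boundary count: gcd(43,12) + gcd(26,34) + gcd(23,14) + gcd(31,18) + gcd(9,17) + gcd(14,13) + gcd(8,12) = 1+2+1+1+1+1+4 = 11.
By Pick's theorem A = I + B/2 − 1, so I = 4601/2 − 11/2 + 1 = 2296.

2296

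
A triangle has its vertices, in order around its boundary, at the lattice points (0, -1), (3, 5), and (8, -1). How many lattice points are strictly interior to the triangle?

The shoelace formula gives twice the area as |[0·5 − 3·(-1)] + [3·(-1) − 8·5] + [8·(-1) − 0·(-1)]| = 48, so the area is 24.
Summing gcd(|Δx|,|Δy|) over the edges gives the boundary count: gcd(3,6) + gcd(5,6) + gcd(8,0) = 3+1+8 = 12.
Pick's theorem gives I = A − B/2 + 1 = 24 − 12/2 + 1 = 19.

19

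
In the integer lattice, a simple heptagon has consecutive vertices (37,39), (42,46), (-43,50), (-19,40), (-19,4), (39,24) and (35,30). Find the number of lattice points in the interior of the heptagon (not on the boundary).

Using the shoelace formula, 2A = |(37·46 − 42·39) + (42·50 − (-43)·46) + ((-43)·40 − (-19)·50) + ((-19)·4 − (-19)·40) + ((-19)·24 − 39·4) + (39·30 − 35·24) + (35·39 − 37·30)| = 4029, so the area is 2014.5.
The number of boundary lattice points is Σ gcd(|Δx|,|Δy|) = gcd(5,7) + gcd(85,4) + gcd(24,10) + gcd(0,36) + gcd(58,20) + gcd(4,6) + gcd(2,9) = 1+1+2+36+2+2+1 = 45.
By Pick's theorem A = I + B/2 − 1, so I = 2014.5 − 45/2 + 1 = 1993.

1993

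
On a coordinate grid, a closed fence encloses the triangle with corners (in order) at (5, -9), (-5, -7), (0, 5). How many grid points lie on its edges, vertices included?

4

The number of boundary lattice points is Σ gcd(|Δx|,|Δy|) = gcd(10,2) + gcd(5,12) + gcd(5,14) = 2+1+1 = 4.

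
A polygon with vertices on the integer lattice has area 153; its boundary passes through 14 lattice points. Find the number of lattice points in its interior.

From Pick's theorem, I = A − B/2 + 1 = 153 − 14/2 + 1 = 147.

147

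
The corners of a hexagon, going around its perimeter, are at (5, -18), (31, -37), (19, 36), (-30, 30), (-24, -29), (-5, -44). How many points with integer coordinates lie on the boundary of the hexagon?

7

The number of boundary lattice points is Σ gcd(|Δx|,|Δy|) = gcd(26,19) + gcd(12,73) + gcd(49,6) + gcd(6,59) + gcd(19,15) + gcd(10,26) = 1+1+1+1+1+2 = 7.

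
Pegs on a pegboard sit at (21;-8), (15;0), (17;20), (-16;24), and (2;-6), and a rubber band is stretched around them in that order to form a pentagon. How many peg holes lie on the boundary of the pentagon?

The number of boundary lattice points is Σ gcd(|Δx|,|Δy|) = gcd(6,8) + gcd(2,20) + gcd(33,4) + gcd(18,30) + gcd(19,2) = 2+2+1+6+1 = 12.

12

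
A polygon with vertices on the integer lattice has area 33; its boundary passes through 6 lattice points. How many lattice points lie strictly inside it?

31

Pick's theorem A = I + B/2 − 1 rearranges to I = A − B/2 + 1 = 33 − 6/2 + 1 = 31.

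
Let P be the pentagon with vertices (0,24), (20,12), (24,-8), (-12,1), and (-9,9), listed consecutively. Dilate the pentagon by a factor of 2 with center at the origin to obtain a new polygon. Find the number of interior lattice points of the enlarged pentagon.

2610

The shoelace formula gives twice the area as |[0·12 − 20·24] + [20·(-8) − 24·12] + [24·1 − (-12)·(-8)] + [(-12)·9 − (-9)·1] + [(-9)·24 − 0·9]| = 1315, so the area is 657.5.
Summing gcd(|Δx|,|Δy|) over the edges gives the boundary count: gcd(20,12) + gcd(4,20) + gcd(36,9) + gcd(3,8) + gcd(9,15) = 4+4+9+1+3 = 21.
Scaling by 2 multiplies the area by 2² = 4 (so the new area is 2630) and multiplies the boundary lattice-point count by 2, giving 42.
By Pick's theorem, the interior count of the dilated polygon is 2630 − 42/2 + 1 = 2610.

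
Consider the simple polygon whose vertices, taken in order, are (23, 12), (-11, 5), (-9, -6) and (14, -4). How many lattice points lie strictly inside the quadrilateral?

The shoelace formula gives twice the area as |[23·5 − (-11)·12] + [(-11)·(-6) − (-9)·5] + [(-9)·(-4) − 14·(-6)] + [14·12 − 23·(-4)]| = 738, so the area is 369.
Summing gcd(|Δx|,|Δy|) over the edges gives the boundary count: gcd(34,7) + gcd(2,11) + gcd(23,2) + gcd(9,16) = 1+1+1+1 = 4.
By Pick's theorem A = I + B/2 − 1, so I = 369 − 4/2 + 1 = 368.

368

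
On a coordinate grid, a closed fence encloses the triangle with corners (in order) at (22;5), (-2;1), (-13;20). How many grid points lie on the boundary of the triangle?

Along each edge there are gcd(|Δx|,|Δy|)+1 lattice points, so counting each shared vertex once the boundary has gcd(24,4) + gcd(11,19) + gcd(35,15) = 4+1+5 = 10.

10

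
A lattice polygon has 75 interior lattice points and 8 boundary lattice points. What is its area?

78

By Pick's theorem, A = I + B/2 − 1 = 75 + 8/2 − 1 = 78.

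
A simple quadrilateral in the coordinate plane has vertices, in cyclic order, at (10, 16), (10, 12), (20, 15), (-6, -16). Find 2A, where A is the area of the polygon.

Using the shoelace formula, 2A = |(10·12 − 10·16) + (10·15 − 20·12) + (20·(-16) − (-6)·15) + ((-6)·16 − 10·(-16))| = 296, so the area is 148.

296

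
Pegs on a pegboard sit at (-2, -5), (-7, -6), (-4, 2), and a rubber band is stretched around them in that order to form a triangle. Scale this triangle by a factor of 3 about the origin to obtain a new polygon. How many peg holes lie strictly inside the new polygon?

163

By the shoelace formula, twice the signed area is |[(-2)·(-6) − (-7)·(-5)] + [(-7)·2 − (-4)·(-6)] + [(-4)·(-5) − (-2)·2]| = 37, so the area is 37/2.
The number of boundary lattice points is Σ gcd(|Δx|,|Δy|) = gcd(5,1) + gcd(3,8) + gcd(2,7) = 1+1+1 = 3.
Scaling by 3 multiplies the area by 3² = 9 (so the new area is 333/2) and multiplies the boundary lattice-point count by 3, giving 9.
By Pick's theorem, the interior count of the dilated polygon is 333/2 − 9/2 + 1 = 163.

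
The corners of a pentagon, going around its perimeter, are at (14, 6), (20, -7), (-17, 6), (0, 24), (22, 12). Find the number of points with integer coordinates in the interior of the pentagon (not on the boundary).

By the shoelace formula, twice the signed area is |(14·(-7) − 20·6) + (20·6 − (-17)·(-7)) + ((-17)·24 − 0·6) + (0·12 − 22·24) + (22·6 − 14·12)| = 1189, so the area is 1189/2.
Summing gcd(|Δx|,|Δy|) over the edges gives the boundary count: gcd(6,13) + gcd(37,13) + gcd(17,18) + gcd(22,12) + gcd(8,6) = 1+1+1+2+2 = 7.
Pick's theorem gives I = A − B/2 + 1 = 1189/2 − 7/2 + 1 = 592.

592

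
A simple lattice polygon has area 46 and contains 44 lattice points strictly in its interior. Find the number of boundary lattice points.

Pick's theorem gives A = I + B/2 − 1, so B = 2(A − I + 1) = 2(46 − 44 + 1) = 6.

6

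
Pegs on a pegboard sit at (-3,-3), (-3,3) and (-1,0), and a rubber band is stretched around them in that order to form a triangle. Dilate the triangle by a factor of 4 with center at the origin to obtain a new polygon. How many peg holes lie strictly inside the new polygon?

By the shoelace formula, twice the signed area is |[(-3)·3 − (-3)·(-3)] + [(-3)·0 − (-1)·3] + [(-1)·(-3) − (-3)·0]| = 12, so the area is 6.
Along each edge there are gcd(|Δx|,|Δy|)+1 lattice points, so counting each shared vertex once the boundary has gcd(0,6) + gcd(2,3) + gcd(2,3) = 6+1+1 = 8.
Scaling by 4 multiplies the area by 4² = 16 (so the new area is 96) and multiplies the boundary lattice-point count by 4, giving 32.
By Pick's theorem, the interior count of the dilated polygon is 96 − 32/2 + 1 = 81.

81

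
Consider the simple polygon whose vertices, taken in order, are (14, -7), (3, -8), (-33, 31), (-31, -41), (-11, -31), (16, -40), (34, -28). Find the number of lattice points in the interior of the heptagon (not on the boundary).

The shoelace formula gives twice the area as |(14·(-8) − 3·(-7)) + (3·31 − (-33)·(-8)) + ((-33)·(-41) − (-31)·31) + ((-31)·(-31) − (-11)·(-41)) + ((-11)·(-40) − 16·(-31)) + (16·(-28) − 34·(-40)) + (34·(-7) − 14·(-28))| = 4564, so the area is 2282.
The number of boundary lattice points is Σ gcd(|Δx|,|Δy|) = gcd(11,1) + gcd(36,39) + gcd(2,72) + gcd(20,10) + gcd(27,9) + gcd(18,12) + gcd(20,21) = 1+3+2+10+9+6+1 = 32.
By Pick's theorem A = I + B/2 − 1, so I = 2282 − 32/2 + 1 = 2267.

2267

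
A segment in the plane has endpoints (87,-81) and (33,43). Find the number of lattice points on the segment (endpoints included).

The number of lattice points on a segment between lattice points is gcd(|Δx|,|Δy|) + 1 = gcd(54,124) + 1 = 2 + 1 = 3.

3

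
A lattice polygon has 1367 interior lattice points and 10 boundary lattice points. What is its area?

Pick's theorem states A = I + B/2 − 1, so A = 1367 + 10/2 − 1 = 1371.

1371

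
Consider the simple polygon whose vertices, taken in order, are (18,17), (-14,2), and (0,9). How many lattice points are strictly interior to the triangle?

Using the shoelace formula, 2A = |(18·2 − (-14)·17) + ((-14)·9 − 0·2) + (0·17 − 18·9)| = 14, so the area is 7.
Along each edge there are gcd(|Δx|,|Δy|)+1 lattice points, so counting each shared vertex once the boundary has gcd(32,15) + gcd(14,7) + gcd(18,8) = 1+7+2 = 10.
Pick's theorem gives I = A − B/2 + 1 = 7 − 10/2 + 1 = 3.

3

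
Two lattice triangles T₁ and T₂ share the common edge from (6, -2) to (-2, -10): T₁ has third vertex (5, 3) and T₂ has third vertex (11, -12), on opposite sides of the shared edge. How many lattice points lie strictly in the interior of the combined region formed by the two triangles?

81

The union is the simple quadrilateral with vertices (6, -2), (5, 3), (-2, -10), (11, -12) in order.
By the shoelace formula, twice the signed area is |[6·3 − 5·(-2)] + [5·(-10) − (-2)·3] + [(-2)·(-12) − 11·(-10)] + [11·(-2) − 6·(-12)]| = 168, so the area is 84.
Along each edge there are gcd(|Δx|,|Δy|)+1 lattice points, so counting each shared vertex once the boundary has gcd(1,5) + gcd(7,13) + gcd(13,2) + gcd(5,10) = 1+1+1+5 = 8.
By Pick's theorem I = A − B/2 + 1 = 84 − 8/2 + 1 = 81.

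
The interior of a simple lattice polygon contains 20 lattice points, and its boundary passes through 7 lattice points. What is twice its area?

Pick's theorem states A = I + B/2 − 1, so A = 20 + 7/2 − 1 = 45/2.
Hence 2A = 45.

45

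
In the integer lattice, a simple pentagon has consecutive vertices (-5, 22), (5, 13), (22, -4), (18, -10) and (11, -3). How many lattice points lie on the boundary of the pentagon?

The number of boundary lattice points is Σ gcd(|Δx|,|Δy|) = gcd(10,9) + gcd(17,17) + gcd(4,6) + gcd(7,7) + gcd(16,25) = 1+17+2+7+1 = 28.

28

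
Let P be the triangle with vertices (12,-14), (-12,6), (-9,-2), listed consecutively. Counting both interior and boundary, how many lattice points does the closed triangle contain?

71

Using the shoelace formula, 2A = |(12·6 − (-12)·(-14)) + ((-12)·(-2) − (-9)·6) + ((-9)·(-14) − 12·(-2))| = 132, so the area is 66.
Along each edge there are gcd(|Δx|,|Δy|)+1 lattice points, so counting each shared vertex once the boundary has gcd(24,20) + gcd(3,8) + gcd(21,12) = 4+1+3 = 8.
Pick's theorem gives I = A − B/2 + 1 = 66 − 8/2 + 1 = 63, so the closed region contains I + B = 63 + 8 = 71 lattice points.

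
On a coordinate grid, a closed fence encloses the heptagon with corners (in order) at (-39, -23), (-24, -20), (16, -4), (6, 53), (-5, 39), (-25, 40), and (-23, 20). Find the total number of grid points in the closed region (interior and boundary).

2269

The shoelace formula gives twice the area as |((-39)·(-20) − (-24)·(-23)) + ((-24)·(-4) − 16·(-20)) + (16·53 − 6·(-4)) + (6·39 − (-5)·53) + ((-5)·40 − (-25)·39) + ((-25)·20 − (-23)·40) + ((-23)·(-23) − (-39)·20)| = 4519, so the area is 4519/2.
Summing gcd(|Δx|,|Δy|) over the edges gives the boundary count: gcd(15,3) + gcd(40,16) + gcd(10,57) + gcd(11,14) + gcd(20,1) + gcd(2,20) + gcd(16,43) = 3+8+1+1+1+2+1 = 17.
Pick's theorem gives I = A − B/2 + 1 = 4519/2 − 17/2 + 1 = 2252, so the closed region contains I + B = 2252 + 17 = 2269 lattice points.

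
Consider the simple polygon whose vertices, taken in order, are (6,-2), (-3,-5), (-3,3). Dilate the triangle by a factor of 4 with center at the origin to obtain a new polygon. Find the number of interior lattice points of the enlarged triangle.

The shoelace formula gives twice the area as |[6·(-5) − (-3)·(-2)] + [(-3)·3 − (-3)·(-5)] + [(-3)·(-2) − 6·3]| = 72, so the area is 36.
Summing gcd(|Δx|,|Δy|) over the edges gives the boundary count: gcd(9,3) + gcd(0,8) + gcd(9,5) = 3+8+1 = 12.
Scaling by 4 multiplies the area by 4² = 16 (so the new area is 576) and multiplies the boundary lattice-point count by 4, giving 48.
By Pick's theorem, the interior count of the dilated polygon is 576 − 48/2 + 1 = 553.

553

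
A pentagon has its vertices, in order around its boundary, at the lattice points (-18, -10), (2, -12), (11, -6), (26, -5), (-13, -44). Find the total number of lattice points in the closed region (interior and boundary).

731

The shoelace formula gives twice the area as |((-18)·(-12) − 2·(-10)) + (2·(-6) − 11·(-12)) + (11·(-5) − 26·(-6)) + (26·(-44) − (-13)·(-5)) + ((-13)·(-10) − (-18)·(-44))| = 1414, so the area is 707.
Summing gcd(|Δx|,|Δy|) over the edges gives the boundary count: gcd(20,2) + gcd(9,6) + gcd(15,1) + gcd(39,39) + gcd(5,34) = 2+3+1+39+1 = 46.
Pick's theorem gives I = A − B/2 + 1 = 707 − 46/2 + 1 = 685, so the closed region contains I + B = 685 + 46 = 731 lattice points.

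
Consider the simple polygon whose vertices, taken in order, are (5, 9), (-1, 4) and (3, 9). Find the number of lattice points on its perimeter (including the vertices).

Along each edge there are gcd(|Δx|,|Δy|)+1 lattice points, so counting each shared vertex once the boundary has gcd(6,5) + gcd(4,5) + gcd(2,0) = 1+1+2 = 4.

4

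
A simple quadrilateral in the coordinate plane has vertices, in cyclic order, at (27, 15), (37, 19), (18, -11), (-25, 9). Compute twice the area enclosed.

1522

By the shoelace formula, twice the signed area is |(27·19 − 37·15) + (37·(-11) − 18·19) + (18·9 − (-25)·(-11)) + ((-25)·15 − 27·9)| = 1522, so the area is 761.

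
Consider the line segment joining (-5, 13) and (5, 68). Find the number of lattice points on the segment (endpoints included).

6

The number of lattice points on a segment between lattice points is gcd(|Δx|,|Δy|) + 1 = gcd(10,55) + 1 = 5 + 1 = 6.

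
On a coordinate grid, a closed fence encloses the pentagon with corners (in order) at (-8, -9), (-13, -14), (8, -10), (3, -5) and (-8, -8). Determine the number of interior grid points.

80

By the shoelace formula, twice the signed area is |((-8)·(-14) − (-13)·(-9)) + ((-13)·(-10) − 8·(-14)) + (8·(-5) − 3·(-10)) + (3·(-8) − (-8)·(-5)) + ((-8)·(-9) − (-8)·(-8))| = 171, so the area is 171/2.
Summing gcd(|Δx|,|Δy|) over the edges gives the boundary count: gcd(5,5) + gcd(21,4) + gcd(5,5) + gcd(11,3) + gcd(0,1) = 5+1+5+1+1 = 13.
By Pick's theorem A = I + B/2 − 1, so I = 171/2 − 13/2 + 1 = 80.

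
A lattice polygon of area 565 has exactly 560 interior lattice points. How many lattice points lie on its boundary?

12

Pick's theorem gives A = I + B/2 − 1, so B = 2(A − I + 1) = 2(565 − 560 + 1) = 12.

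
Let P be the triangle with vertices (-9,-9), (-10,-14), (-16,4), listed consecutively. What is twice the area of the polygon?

48

The shoelace formula gives twice the area as |[(-9)·(-14) − (-10)·(-9)] + [(-10)·4 − (-16)·(-14)] + [(-16)·(-9) − (-9)·4]| = 48, so the area is 24.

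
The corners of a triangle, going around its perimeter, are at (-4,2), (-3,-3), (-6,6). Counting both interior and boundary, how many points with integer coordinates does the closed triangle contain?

The shoelace formula gives twice the area as |((-4)·(-3) − (-3)·2) + ((-3)·6 − (-6)·(-3)) + ((-6)·2 − (-4)·6)| = 6, so the area is 3.
Summing gcd(|Δx|,|Δy|) over the edges gives the boundary count: gcd(1,5) + gcd(3,9) + gcd(2,4) = 1+3+2 = 6.
Pick's theorem gives I = A − B/2 + 1 = 3 − 6/2 + 1 = 1, so the closed region contains I + B = 1 + 6 = 7 lattice points.

7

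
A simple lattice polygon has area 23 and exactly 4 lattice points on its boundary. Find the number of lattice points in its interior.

22

From Pick's theorem, I = A − B/2 + 1 = 23 − 4/2 + 1 = 22.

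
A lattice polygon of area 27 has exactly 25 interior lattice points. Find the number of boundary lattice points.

Pick's theorem gives A = I + B/2 − 1, so B = 2(A − I + 1) = 2(27 − 25 + 1) = 6.

6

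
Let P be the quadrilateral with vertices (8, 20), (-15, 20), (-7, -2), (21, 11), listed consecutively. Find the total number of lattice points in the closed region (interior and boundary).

Using the shoelace formula, 2A = |(8·20 − (-15)·20) + ((-15)·(-2) − (-7)·20) + ((-7)·11 − 21·(-2)) + (21·20 − 8·11)| = 927, so the area is 927/2.
The number of boundary lattice points is Σ gcd(|Δx|,|Δy|) = gcd(23,0) + gcd(8,22) + gcd(28,13) + gcd(13,9) = 23+2+1+1 = 27.
Pick's theorem gives I = A − B/2 + 1 = 927/2 − 27/2 + 1 = 451, so the closed region contains I + B = 451 + 27 = 478 lattice points.

478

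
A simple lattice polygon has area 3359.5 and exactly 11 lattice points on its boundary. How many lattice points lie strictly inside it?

3355

From Pick's theorem, I = A − B/2 + 1 = 3359.5 − 11/2 + 1 = 3355.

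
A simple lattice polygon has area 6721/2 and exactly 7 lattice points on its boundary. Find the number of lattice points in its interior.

3358

Pick's theorem A = I + B/2 − 1 rearranges to I = A − B/2 + 1 = 6721/2 − 7/2 + 1 = 3358.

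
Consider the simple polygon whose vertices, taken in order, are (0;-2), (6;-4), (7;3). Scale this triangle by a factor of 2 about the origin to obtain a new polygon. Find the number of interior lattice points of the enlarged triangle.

The shoelace formula gives twice the area as |[0·(-4) − 6·(-2)] + [6·3 − 7·(-4)] + [7·(-2) − 0·3]| = 44, so the area is 22.
The number of boundary lattice points is Σ gcd(|Δx|,|Δy|) = gcd(6,2) + gcd(1,7) + gcd(7,5) = 2+1+1 = 4.
Scaling by 2 multiplies the area by 2² = 4 (so the new area is 88) and multiplies the boundary lattice-point count by 2, giving 8.
By Pick's theorem, the interior count of the dilated polygon is 88 − 8/2 + 1 = 85.

85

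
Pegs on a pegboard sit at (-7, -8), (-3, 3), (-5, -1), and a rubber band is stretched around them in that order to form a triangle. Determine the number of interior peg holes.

2

The shoelace formula gives twice the area as |((-7)·3 − (-3)·(-8)) + ((-3)·(-1) − (-5)·3) + ((-5)·(-8) − (-7)·(-1))| = 6, so the area is 3.
Along each edge there are gcd(|Δx|,|Δy|)+1 lattice points, so counting each shared vertex once the boundary has gcd(4,11) + gcd(2,4) + gcd(2,7) = 1+2+1 = 4.
By Pick's theorem A = I + B/2 − 1, so I = 3 − 4/2 + 1 = 2.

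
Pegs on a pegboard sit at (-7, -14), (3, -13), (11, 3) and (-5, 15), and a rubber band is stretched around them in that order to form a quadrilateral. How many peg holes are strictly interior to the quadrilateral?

By the shoelace formula, twice the signed area is |((-7)·(-13) − 3·(-14)) + (3·3 − 11·(-13)) + (11·15 − (-5)·3) + ((-5)·(-14) − (-7)·15)| = 640, so the area is 320.
Summing gcd(|Δx|,|Δy|) over the edges gives the boundary count: gcd(10,1) + gcd(8,16) + gcd(16,12) + gcd(2,29) = 1+8+4+1 = 14.
Pick's theorem gives I = A − B/2 + 1 = 320 − 14/2 + 1 = 314.

314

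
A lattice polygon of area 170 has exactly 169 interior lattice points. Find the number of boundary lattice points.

Pick's theorem gives A = I + B/2 − 1, so B = 2(A − I + 1) = 2(170 − 169 + 1) = 4.

4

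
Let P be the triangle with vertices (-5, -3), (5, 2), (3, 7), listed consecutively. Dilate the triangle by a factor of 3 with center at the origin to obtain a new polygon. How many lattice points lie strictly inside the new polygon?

259

Using the shoelace formula, 2A = |((-5)·2 − 5·(-3)) + (5·7 − 3·2) + (3·(-3) − (-5)·7)| = 60, so the area is 30.
Summing gcd(|Δx|,|Δy|) over the edges gives the boundary count: gcd(10,5) + gcd(2,5) + gcd(8,10) = 5+1+2 = 8.
Scaling by 3 multiplies the area by 3² = 9 (so the new area is 270) and multiplies the boundary lattice-point count by 3, giving 24.
By Pick's theorem, the interior count of the dilated polygon is 270 − 24/2 + 1 = 259.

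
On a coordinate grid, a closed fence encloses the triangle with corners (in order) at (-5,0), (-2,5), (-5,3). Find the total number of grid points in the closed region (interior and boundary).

The shoelace formula gives twice the area as |((-5)·5 − (-2)·0) + ((-2)·3 − (-5)·5) + ((-5)·0 − (-5)·3)| = 9, so the area is 4.5.
Along each edge there are gcd(|Δx|,|Δy|)+1 lattice points, so counting each shared vertex once the boundary has gcd(3,5) + gcd(3,2) + gcd(0,3) = 1+1+3 = 5.
Pick's theorem gives I = A − B/2 + 1 = 4.5 − 5/2 + 1 = 3, so the closed region contains I + B = 3 + 5 = 8 lattice points.

8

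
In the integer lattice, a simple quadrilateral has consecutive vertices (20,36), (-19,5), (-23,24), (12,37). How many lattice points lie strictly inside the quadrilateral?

By the shoelace formula, twice the signed area is |[20·5 − (-19)·36] + [(-19)·24 − (-23)·5] + [(-23)·37 − 12·24] + [12·36 − 20·37]| = 1004, so the area is 502.
The number of boundary lattice points is Σ gcd(|Δx|,|Δy|) = gcd(39,31) + gcd(4,19) + gcd(35,13) + gcd(8,1) = 1+1+1+1 = 4.
Pick's theorem gives I = A − B/2 + 1 = 502 − 4/2 + 1 = 501.

501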